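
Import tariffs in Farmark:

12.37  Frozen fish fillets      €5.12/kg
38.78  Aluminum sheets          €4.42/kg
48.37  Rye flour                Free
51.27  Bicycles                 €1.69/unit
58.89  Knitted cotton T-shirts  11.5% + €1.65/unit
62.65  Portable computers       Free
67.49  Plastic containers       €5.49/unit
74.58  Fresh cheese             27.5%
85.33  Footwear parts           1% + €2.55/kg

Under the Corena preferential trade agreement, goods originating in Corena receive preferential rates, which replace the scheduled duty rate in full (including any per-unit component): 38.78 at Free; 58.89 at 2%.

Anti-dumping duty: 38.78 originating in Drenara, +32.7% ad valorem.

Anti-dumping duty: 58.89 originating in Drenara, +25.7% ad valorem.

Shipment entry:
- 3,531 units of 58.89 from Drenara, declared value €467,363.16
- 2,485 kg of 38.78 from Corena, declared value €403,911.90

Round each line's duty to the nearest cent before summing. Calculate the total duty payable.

€179,685.25

Line 1 (58.89, Drenara, 3,531 units, €467,363.16):
Base rate for 58.89 is 11.5% + €1.65/unit.
58.89 has an FTA preferential rate, but origin Drenara is not Corena; base rate stands.
Additional duty on 58.89 from Drenara: +25.7%. Applied ad valorem rate: 11.5% + 25.7% = 37.2%.
Duty = €467,363.16 × 37.2% + 3,531 × €1.65 = €179,685.25.
Line 2 (38.78, Corena, 2,485 kg, €403,911.90):
Base rate for 38.78 is €4.42/kg.
Origin Corena qualifies under the Farmark–Corena agreement and 38.78 is covered: preferential rate Free applies instead.
The additional-duty order on 38.78 targets Drenara, not Corena; it does not apply.
Duty = €403,911.90 × 0% = €0.00.
Total = €179,685.25 + €0.00 = €179,685.25.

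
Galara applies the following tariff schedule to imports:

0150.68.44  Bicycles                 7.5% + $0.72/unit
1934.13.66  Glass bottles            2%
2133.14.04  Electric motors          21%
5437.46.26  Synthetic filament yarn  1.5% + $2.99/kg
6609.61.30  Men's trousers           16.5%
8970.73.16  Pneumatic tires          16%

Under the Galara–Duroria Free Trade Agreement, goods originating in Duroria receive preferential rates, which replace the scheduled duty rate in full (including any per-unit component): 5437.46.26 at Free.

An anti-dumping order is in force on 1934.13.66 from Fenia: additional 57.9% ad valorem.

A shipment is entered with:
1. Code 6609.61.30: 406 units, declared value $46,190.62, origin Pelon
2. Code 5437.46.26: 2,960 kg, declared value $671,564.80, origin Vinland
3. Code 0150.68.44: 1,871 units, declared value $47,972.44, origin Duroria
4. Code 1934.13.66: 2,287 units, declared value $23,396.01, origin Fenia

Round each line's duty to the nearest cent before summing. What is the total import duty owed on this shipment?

$45,504.58

Line 1 (6609.61.30, Pelon, 406 units, $46,190.62):
Base rate for 6609.61.30 is 16.5%.
Duty = $46,190.62 × 16.5% = $7,621.45.
Line 2 (5437.46.26, Vinland, 2,960 kg, $671,564.80):
Base rate for 5437.46.26 is 1.5% + $2.99/kg.
5437.46.26 has an FTA preferential rate, but origin Vinland is not Duroria; base rate stands.
Duty = $671,564.80 × 1.5% + 2,960 × $2.99 = $18,923.87.
Line 3 (0150.68.44, Duroria, 1,871 units, $47,972.44):
Base rate for 0150.68.44 is 7.5% + $0.72/unit.
Origin Duroria is the FTA partner but 0150.68.44 is not on the preference list; base rate stands.
Duty = $47,972.44 × 7.5% + 1,871 × $0.72 = $4,945.05.
Line 4 (1934.13.66, Fenia, 2,287 units, $23,396.01):
Base rate for 1934.13.66 is 2%.
Additional duty on 1934.13.66 from Fenia: +57.9%. Applied ad valorem rate: 2% + 57.9% = 59.9%.
Duty = $23,396.01 × 59.9% = $14,014.21.
Total = $7,621.45 + $18,923.87 + $4,945.05 + $14,014.21 = $45,504.58.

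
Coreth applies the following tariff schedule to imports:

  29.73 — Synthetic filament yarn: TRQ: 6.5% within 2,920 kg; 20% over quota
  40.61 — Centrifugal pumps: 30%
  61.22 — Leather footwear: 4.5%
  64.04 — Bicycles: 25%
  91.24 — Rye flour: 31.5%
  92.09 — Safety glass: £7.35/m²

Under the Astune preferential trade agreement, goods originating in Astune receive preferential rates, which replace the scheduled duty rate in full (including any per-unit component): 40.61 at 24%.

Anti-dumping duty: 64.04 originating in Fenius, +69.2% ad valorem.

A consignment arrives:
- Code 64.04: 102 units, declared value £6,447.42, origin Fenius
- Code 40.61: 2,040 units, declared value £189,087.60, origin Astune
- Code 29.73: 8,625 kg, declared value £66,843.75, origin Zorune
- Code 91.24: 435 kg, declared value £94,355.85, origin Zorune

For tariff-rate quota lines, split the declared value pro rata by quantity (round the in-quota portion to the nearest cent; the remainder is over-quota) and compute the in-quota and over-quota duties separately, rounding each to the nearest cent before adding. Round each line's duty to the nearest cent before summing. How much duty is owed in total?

Line 1 (64.04, Fenius, 102 units, £6,447.42):
Base rate for 64.04 is 25%.
Additional duty on 64.04 from Fenius: +69.2%. Applied ad valorem rate: 25% + 69.2% = 94.2%.
Duty = £6,447.42 × 94.2% = £6,073.47.
Line 2 (40.61, Astune, 2,040 units, £189,087.60):
Base rate for 40.61 is 30%.
Origin Astune qualifies under the Coreth–Astune agreement and 40.61 is covered: preferential rate 24% applies instead.
Duty = £189,087.60 × 24% = £45,381.02.
Line 3 (29.73, Zorune, 8,625 kg, £66,843.75):
Code 29.73 is under a tariff-rate quota (threshold 2,920 kg). In-quota: 2,920 kg at 6.5%; over-quota: 5,705 kg at 20%.
Pro-rata value split: in-quota = £66,843.75 × 2,920/8,625 = £22,630.00; over-quota = £66,843.75 − £22,630.00 = £44,213.75.
In-quota duty = £22,630.00 × 6.5% = £1,470.95. Over-quota duty = £44,213.75 × 20% = £8,842.75.
Line duty = £1,470.95 + £8,842.75 = £10,313.70.
Line 4 (91.24, Zorune, 435 kg, £94,355.85):
Base rate for 91.24 is 31.5%.
Duty = £94,355.85 × 31.5% = £29,722.09.
Total = £6,073.47 + £45,381.02 + £10,313.70 + £29,722.09 = £91,490.28.

£91,490.28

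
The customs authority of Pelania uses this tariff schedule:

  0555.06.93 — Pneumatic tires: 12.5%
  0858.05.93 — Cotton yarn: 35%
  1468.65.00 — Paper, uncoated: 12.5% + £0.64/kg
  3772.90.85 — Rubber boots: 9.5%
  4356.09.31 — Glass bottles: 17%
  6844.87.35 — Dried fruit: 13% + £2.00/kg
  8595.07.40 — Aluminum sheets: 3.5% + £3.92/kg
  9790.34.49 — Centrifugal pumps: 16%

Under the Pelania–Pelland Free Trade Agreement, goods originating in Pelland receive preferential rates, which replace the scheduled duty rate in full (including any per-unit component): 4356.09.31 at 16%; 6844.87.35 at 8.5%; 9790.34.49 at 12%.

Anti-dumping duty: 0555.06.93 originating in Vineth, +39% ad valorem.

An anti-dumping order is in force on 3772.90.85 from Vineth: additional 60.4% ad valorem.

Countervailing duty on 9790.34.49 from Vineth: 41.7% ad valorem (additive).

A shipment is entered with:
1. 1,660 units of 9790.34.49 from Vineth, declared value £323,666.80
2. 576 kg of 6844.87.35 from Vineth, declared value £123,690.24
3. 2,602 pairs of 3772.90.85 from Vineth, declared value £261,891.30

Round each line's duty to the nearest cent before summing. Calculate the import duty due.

Line 1 (9790.34.49, Vineth, 1,660 units, £323,666.80):
Base rate for 9790.34.49 is 16%.
9790.34.49 has an FTA preferential rate, but origin Vineth is not Pelland; base rate stands.
Additional duty on 9790.34.49 from Vineth: +41.7%. Applied ad valorem rate: 16% + 41.7% = 57.7%.
Duty = £323,666.80 × 57.7% = £186,755.74.
Line 2 (6844.87.35, Vineth, 576 kg, £123,690.24):
Base rate for 6844.87.35 is 13% + £2.00/kg.
6844.87.35 has an FTA preferential rate, but origin Vineth is not Pelland; base rate stands.
Duty = £123,690.24 × 13% + 576 × £2.00 = £17,231.73.
Line 3 (3772.90.85, Vineth, 2,602 pairs, £261,891.30):
Base rate for 3772.90.85 is 9.5%.
Additional duty on 3772.90.85 from Vineth: +60.4%. Applied ad valorem rate: 9.5% + 60.4% = 69.9%.
Duty = £261,891.30 × 69.9% = £183,062.02.
Total = £186,755.74 + £17,231.73 + £183,062.02 = £387,049.49.

£387,049.49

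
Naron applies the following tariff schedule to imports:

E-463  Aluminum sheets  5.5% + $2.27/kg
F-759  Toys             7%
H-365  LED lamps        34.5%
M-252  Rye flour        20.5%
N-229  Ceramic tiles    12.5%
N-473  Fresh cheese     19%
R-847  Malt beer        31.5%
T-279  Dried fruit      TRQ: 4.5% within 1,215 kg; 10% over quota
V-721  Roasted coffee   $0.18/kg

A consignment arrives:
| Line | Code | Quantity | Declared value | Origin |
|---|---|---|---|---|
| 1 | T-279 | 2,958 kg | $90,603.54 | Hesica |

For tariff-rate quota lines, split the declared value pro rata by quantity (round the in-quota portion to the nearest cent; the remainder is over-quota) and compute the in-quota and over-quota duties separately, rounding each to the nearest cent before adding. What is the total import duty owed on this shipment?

Line 1 (T-279, Hesica, 2,958 kg, $90,603.54):
Code T-279 is under a tariff-rate quota (threshold 1,215 kg). In-quota: 1,215 kg at 4.5%; over-quota: 1,743 kg at 10%.
Pro-rata value split: in-quota = $90,603.54 × 1,215/2,958 = $37,215.45; over-quota = $90,603.54 − $37,215.45 = $53,388.09.
In-quota duty = $37,215.45 × 4.5% = $1,674.70. Over-quota duty = $53,388.09 × 10% = $5,338.81.
Line duty = $1,674.70 + $5,338.81 = $7,013.51.

$7,013.51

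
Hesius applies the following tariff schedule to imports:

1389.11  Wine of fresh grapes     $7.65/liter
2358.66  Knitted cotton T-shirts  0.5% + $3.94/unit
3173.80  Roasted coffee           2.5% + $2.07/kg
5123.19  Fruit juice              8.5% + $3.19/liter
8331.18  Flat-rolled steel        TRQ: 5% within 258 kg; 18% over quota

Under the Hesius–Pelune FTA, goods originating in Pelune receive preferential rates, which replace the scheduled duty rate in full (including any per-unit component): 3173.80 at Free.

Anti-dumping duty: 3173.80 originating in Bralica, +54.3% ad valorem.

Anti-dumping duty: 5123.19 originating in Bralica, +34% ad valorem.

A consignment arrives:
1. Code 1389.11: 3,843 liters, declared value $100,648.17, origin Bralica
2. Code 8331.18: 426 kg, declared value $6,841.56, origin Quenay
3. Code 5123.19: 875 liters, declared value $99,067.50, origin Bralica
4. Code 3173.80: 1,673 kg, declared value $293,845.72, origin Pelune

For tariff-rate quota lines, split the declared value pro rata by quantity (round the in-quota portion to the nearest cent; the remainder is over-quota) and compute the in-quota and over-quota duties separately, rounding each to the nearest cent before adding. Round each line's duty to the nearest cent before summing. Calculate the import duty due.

Line 1 (1389.11, Bralica, 3,843 liters, $100,648.17):
Base rate for 1389.11 is $7.65/liter.
Duty = 3,843 × $7.65 = $29,398.95.
Line 2 (8331.18, Quenay, 426 kg, $6,841.56):
Code 8331.18 is under a tariff-rate quota (threshold 258 kg). In-quota: 258 kg at 5%; over-quota: 168 kg at 18%.
Pro-rata value split: in-quota = $6,841.56 × 258/426 = $4,143.48; over-quota = $6,841.56 − $4,143.48 = $2,698.08.
In-quota duty = $4,143.48 × 5% = $207.17. Over-quota duty = $2,698.08 × 18% = $485.65.
Line duty = $207.17 + $485.65 = $692.82.
Line 3 (5123.19, Bralica, 875 liters, $99,067.50):
Base rate for 5123.19 is 8.5% + $3.19/liter.
Additional duty on 5123.19 from Bralica: +34%. Applied ad valorem rate: 8.5% + 34% = 42.5%.
Duty = $99,067.50 × 42.5% + 875 × $3.19 = $44,894.94.
Line 4 (3173.80, Pelune, 1,673 kg, $293,845.72):
Base rate for 3173.80 is 2.5% + $2.07/kg.
Origin Pelune qualifies under the Hesius–Pelune agreement and 3173.80 is covered: preferential rate Free applies instead.
The additional-duty order on 3173.80 targets Bralica, not Pelune; it does not apply.
Duty = $293,845.72 × 0% = $0.00.
Total = $29,398.95 + $692.82 + $44,894.94 + $0.00 = $74,986.71.

$74,986.71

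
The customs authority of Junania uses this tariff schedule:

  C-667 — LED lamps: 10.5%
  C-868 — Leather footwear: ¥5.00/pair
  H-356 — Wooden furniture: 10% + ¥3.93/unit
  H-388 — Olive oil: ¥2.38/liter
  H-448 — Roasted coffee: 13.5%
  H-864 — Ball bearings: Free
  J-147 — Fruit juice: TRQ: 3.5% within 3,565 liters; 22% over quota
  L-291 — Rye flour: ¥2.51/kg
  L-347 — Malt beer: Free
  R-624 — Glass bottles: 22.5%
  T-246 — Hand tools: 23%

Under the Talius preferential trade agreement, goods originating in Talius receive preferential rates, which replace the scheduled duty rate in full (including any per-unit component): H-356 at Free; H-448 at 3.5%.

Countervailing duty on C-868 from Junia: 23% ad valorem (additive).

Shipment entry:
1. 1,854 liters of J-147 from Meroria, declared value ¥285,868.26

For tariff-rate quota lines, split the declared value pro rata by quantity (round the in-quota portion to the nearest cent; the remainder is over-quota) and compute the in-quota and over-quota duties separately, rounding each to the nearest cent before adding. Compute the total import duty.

Line 1 (J-147, Meroria, 1,854 liters, ¥285,868.26):
Code J-147 is under a tariff-rate quota (threshold 3,565 liters). Quantity 1,854 liters is within the quota, so the in-quota rate 3.5% applies to the full value.
Duty = ¥285,868.26 × 3.5% = ¥10,005.39.

¥10,005.39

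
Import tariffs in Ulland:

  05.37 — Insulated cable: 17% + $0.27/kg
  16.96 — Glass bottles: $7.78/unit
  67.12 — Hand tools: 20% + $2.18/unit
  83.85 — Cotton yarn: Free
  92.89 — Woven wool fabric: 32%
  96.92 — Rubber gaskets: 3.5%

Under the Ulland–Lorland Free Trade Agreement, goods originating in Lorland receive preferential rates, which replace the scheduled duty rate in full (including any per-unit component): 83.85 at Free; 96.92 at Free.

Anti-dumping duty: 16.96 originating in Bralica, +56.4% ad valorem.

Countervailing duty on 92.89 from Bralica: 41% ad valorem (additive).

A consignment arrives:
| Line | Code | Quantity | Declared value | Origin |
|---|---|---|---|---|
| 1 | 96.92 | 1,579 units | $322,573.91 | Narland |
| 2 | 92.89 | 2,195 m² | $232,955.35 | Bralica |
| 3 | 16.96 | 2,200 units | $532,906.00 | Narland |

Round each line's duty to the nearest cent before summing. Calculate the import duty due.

Line 1 (96.92, Narland, 1,579 units, $322,573.91):
Base rate for 96.92 is 3.5%.
96.92 has an FTA preferential rate, but origin Narland is not Lorland; base rate stands.
Duty = $322,573.91 × 3.5% = $11,290.09.
Line 2 (92.89, Bralica, 2,195 m², $232,955.35):
Base rate for 92.89 is 32%.
Additional duty on 92.89 from Bralica: +41%. Applied ad valorem rate: 32% + 41% = 73%.
Duty = $232,955.35 × 73% = $170,057.41.
Line 3 (16.96, Narland, 2,200 units, $532,906.00):
Base rate for 16.96 is $7.78/unit.
The additional-duty order on 16.96 targets Bralica, not Narland; it does not apply.
Duty = 2,200 × $7.78 = $17,116.00.
Total = $11,290.09 + $170,057.41 + $17,116.00 = $198,463.50.

$198,463.50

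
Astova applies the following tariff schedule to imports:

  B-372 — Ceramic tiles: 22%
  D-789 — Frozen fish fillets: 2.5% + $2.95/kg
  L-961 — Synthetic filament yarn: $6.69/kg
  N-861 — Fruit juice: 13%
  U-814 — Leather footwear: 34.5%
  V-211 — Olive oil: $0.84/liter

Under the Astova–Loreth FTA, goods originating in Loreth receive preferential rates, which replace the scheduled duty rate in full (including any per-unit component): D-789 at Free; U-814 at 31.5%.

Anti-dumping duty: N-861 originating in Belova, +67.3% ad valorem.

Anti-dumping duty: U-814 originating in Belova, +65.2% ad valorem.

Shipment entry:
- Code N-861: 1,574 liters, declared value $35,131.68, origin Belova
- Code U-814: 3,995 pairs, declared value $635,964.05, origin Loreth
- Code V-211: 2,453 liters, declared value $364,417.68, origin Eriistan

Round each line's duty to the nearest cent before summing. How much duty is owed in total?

$230,599.94

Line 1 (N-861, Belova, 1,574 liters, $35,131.68):
Base rate for N-861 is 13%.
Additional duty on N-861 from Belova: +67.3%. Applied ad valorem rate: 13% + 67.3% = 80.3%.
Duty = $35,131.68 × 80.3% = $28,210.74.
Line 2 (U-814, Loreth, 3,995 pairs, $635,964.05):
Base rate for U-814 is 34.5%.
Origin Loreth qualifies under the Astova–Loreth agreement and U-814 is covered: preferential rate 31.5% applies instead.
The additional-duty order on U-814 targets Belova, not Loreth; it does not apply.
Duty = $635,964.05 × 31.5% = $200,328.68.
Line 3 (V-211, Eriistan, 2,453 liters, $364,417.68):
Base rate for V-211 is $0.84/liter.
Duty = 2,453 × $0.84 = $2,060.52.
Total = $28,210.74 + $200,328.68 + $2,060.52 = $230,599.94.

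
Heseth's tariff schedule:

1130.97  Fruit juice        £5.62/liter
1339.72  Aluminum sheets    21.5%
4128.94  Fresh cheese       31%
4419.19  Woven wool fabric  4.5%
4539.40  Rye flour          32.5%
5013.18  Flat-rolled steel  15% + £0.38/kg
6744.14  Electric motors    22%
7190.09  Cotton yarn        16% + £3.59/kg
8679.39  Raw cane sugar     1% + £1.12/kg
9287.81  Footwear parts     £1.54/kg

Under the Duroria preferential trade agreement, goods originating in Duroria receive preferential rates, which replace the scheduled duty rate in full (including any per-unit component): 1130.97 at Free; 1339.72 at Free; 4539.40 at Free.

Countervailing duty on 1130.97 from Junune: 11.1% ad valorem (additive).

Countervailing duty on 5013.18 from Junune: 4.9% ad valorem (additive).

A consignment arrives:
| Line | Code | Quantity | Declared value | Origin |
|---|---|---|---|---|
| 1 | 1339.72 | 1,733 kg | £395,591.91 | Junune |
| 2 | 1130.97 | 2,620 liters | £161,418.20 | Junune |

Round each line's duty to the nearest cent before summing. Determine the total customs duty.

£117,694.08

Line 1 (1339.72, Junune, 1,733 kg, £395,591.91):
Base rate for 1339.72 is 21.5%.
1339.72 has an FTA preferential rate, but origin Junune is not Duroria; base rate stands.
Duty = £395,591.91 × 21.5% = £85,052.26.
Line 2 (1130.97, Junune, 2,620 liters, £161,418.20):
Base rate for 1130.97 is £5.62/liter.
1130.97 has an FTA preferential rate, but origin Junune is not Duroria; base rate stands.
Additional duty on 1130.97 from Junune: +11.1% ad valorem. Applied ad valorem rate = 11.1%.
Duty = £161,418.20 × 11.1% + 2,620 × £5.62 = £32,641.82.
Total = £85,052.26 + £32,641.82 = £117,694.08.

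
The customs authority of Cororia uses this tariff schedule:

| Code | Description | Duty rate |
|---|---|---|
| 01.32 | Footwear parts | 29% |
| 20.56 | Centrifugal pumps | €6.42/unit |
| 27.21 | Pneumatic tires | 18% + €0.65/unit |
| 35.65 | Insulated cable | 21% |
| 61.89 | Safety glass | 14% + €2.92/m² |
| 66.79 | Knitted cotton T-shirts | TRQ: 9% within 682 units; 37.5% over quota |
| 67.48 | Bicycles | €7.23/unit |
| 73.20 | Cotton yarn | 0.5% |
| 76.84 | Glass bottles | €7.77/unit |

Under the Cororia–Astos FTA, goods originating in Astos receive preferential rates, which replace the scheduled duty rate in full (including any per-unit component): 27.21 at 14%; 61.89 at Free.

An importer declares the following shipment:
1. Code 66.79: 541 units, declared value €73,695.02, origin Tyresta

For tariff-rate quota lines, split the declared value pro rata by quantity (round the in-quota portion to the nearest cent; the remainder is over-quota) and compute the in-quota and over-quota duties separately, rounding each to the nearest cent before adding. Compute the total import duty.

€6,632.55

Line 1 (66.79, Tyresta, 541 units, €73,695.02):
Code 66.79 is under a tariff-rate quota (threshold 682 units). Quantity 541 units is within the quota, so the in-quota rate 9% applies to the full value.
Duty = €73,695.02 × 9% = €6,632.55.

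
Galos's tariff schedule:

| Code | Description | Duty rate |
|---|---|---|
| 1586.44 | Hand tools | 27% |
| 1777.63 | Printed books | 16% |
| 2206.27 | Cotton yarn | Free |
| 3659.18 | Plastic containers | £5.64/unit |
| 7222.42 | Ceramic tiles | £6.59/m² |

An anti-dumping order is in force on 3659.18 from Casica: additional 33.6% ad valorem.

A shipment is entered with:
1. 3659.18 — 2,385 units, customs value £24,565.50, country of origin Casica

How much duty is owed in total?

Line 1 (3659.18, Casica, 2,385 units, £24,565.50):
Base rate for 3659.18 is £5.64/unit.
Additional duty on 3659.18 from Casica: +33.6% ad valorem. Applied ad valorem rate = 33.6%.
Duty = £24,565.50 × 33.6% + 2,385 × £5.64 = £21,705.41.

£21,705.41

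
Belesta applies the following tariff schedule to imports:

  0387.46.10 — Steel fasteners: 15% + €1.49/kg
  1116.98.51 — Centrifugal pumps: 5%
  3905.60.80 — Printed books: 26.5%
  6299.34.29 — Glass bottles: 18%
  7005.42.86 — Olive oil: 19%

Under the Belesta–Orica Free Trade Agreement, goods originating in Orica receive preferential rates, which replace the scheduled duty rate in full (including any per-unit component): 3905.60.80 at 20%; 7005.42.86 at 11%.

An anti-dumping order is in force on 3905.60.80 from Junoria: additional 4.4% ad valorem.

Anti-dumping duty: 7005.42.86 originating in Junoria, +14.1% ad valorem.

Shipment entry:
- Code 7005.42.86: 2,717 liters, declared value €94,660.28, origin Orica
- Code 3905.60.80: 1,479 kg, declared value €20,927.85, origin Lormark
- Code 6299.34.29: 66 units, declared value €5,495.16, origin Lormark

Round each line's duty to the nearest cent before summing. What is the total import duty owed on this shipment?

Line 1 (7005.42.86, Orica, 2,717 liters, €94,660.28):
Base rate for 7005.42.86 is 19%.
Origin Orica qualifies under the Belesta–Orica agreement and 7005.42.86 is covered: preferential rate 11% applies instead.
The additional-duty order on 7005.42.86 targets Junoria, not Orica; it does not apply.
Duty = €94,660.28 × 11% = €10,412.63.
Line 2 (3905.60.80, Lormark, 1,479 kg, €20,927.85):
Base rate for 3905.60.80 is 26.5%.
3905.60.80 has an FTA preferential rate, but origin Lormark is not Orica; base rate stands.
The additional-duty order on 3905.60.80 targets Junoria, not Lormark; it does not apply.
Duty = €20,927.85 × 26.5% = €5,545.88.
Line 3 (6299.34.29, Lormark, 66 units, €5,495.16):
Base rate for 6299.34.29 is 18%.
Duty = €5,495.16 × 18% = €989.13.
Total = €10,412.63 + €5,545.88 + €989.13 = €16,947.64.

€16,947.64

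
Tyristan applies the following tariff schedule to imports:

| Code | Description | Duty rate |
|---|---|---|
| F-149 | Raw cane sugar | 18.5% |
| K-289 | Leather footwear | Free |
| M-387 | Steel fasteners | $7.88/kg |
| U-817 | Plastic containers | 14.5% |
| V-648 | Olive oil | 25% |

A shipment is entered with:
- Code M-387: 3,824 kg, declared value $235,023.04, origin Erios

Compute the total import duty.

$30,133.12

Line 1 (M-387, Erios, 3,824 kg, $235,023.04):
Base rate for M-387 is $7.88/kg.
Duty = 3,824 × $7.88 = $30,133.12.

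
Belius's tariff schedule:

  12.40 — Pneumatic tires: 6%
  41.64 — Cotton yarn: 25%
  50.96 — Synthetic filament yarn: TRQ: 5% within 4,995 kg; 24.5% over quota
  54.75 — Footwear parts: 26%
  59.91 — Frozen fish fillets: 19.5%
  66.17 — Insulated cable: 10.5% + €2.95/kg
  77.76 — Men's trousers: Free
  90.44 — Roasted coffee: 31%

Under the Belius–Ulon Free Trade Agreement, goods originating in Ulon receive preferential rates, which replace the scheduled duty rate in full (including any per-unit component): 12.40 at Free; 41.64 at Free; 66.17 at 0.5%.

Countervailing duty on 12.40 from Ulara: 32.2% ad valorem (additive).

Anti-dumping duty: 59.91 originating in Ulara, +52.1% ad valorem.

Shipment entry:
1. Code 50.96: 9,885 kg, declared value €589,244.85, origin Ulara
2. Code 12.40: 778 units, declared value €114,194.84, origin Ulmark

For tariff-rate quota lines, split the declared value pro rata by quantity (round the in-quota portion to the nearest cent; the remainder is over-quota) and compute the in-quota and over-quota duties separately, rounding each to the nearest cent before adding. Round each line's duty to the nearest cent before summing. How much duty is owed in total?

Line 1 (50.96, Ulara, 9,885 kg, €589,244.85):
Code 50.96 is under a tariff-rate quota (threshold 4,995 kg). In-quota: 4,995 kg at 5%; over-quota: 4,890 kg at 24.5%.
Pro-rata value split: in-quota = €589,244.85 × 4,995/9,885 = €297,751.95; over-quota = €589,244.85 − €297,751.95 = €291,492.90.
In-quota duty = €297,751.95 × 5% = €14,887.60. Over-quota duty = €291,492.90 × 24.5% = €71,415.76.
Line duty = €14,887.60 + €71,415.76 = €86,303.36.
Line 2 (12.40, Ulmark, 778 units, €114,194.84):
Base rate for 12.40 is 6%.
12.40 has an FTA preferential rate, but origin Ulmark is not Ulon; base rate stands.
The additional-duty order on 12.40 targets Ulara, not Ulmark; it does not apply.
Duty = €114,194.84 × 6% = €6,851.69.
Total = €86,303.36 + €6,851.69 = €93,155.05.

€93,155.05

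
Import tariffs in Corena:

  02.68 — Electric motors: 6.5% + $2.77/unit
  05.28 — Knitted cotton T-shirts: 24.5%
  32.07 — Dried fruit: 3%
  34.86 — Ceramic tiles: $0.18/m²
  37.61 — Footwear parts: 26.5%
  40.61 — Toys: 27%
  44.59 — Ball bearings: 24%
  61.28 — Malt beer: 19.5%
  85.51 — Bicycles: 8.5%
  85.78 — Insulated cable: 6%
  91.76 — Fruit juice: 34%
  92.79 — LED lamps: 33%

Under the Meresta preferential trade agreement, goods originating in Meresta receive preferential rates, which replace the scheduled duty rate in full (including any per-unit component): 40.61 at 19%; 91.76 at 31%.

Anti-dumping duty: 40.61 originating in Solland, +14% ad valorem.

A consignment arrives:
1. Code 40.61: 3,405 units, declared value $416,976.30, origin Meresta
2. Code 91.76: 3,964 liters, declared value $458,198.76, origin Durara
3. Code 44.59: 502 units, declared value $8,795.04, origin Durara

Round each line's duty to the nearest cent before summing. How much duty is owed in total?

Line 1 (40.61, Meresta, 3,405 units, $416,976.30):
Base rate for 40.61 is 27%.
Origin Meresta qualifies under the Corena–Meresta agreement and 40.61 is covered: preferential rate 19% applies instead.
The additional-duty order on 40.61 targets Solland, not Meresta; it does not apply.
Duty = $416,976.30 × 19% = $79,225.50.
Line 2 (91.76, Durara, 3,964 liters, $458,198.76):
Base rate for 91.76 is 34%.
91.76 has an FTA preferential rate, but origin Durara is not Meresta; base rate stands.
Duty = $458,198.76 × 34% = $155,787.58.
Line 3 (44.59, Durara, 502 units, $8,795.04):
Base rate for 44.59 is 24%.
Duty = $8,795.04 × 24% = $2,110.81.
Total = $79,225.50 + $155,787.58 + $2,110.81 = $237,123.89.

$237,123.89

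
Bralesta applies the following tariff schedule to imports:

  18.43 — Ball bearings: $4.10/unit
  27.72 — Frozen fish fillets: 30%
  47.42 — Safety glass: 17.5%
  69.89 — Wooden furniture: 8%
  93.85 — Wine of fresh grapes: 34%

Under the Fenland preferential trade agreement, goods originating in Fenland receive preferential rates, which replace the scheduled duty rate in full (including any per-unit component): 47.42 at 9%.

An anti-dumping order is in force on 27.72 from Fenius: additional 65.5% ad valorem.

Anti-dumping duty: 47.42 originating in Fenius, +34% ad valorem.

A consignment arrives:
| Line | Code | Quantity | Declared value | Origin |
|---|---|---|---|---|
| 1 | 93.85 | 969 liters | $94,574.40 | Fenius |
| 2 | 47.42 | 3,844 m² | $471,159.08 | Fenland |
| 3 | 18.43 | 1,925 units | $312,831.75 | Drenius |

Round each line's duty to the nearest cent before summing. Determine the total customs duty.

$82,452.12

Line 1 (93.85, Fenius, 969 liters, $94,574.40):
Base rate for 93.85 is 34%.
Duty = $94,574.40 × 34% = $32,155.30.
Line 2 (47.42, Fenland, 3,844 m², $471,159.08):
Base rate for 47.42 is 17.5%.
Origin Fenland qualifies under the Bralesta–Fenland agreement and 47.42 is covered: preferential rate 9% applies instead.
The additional-duty order on 47.42 targets Fenius, not Fenland; it does not apply.
Duty = $471,159.08 × 9% = $42,404.32.
Line 3 (18.43, Drenius, 1,925 units, $312,831.75):
Base rate for 18.43 is $4.10/unit.
Duty = 1,925 × $4.10 = $7,892.50.
Total = $32,155.30 + $42,404.32 + $7,892.50 = $82,452.12.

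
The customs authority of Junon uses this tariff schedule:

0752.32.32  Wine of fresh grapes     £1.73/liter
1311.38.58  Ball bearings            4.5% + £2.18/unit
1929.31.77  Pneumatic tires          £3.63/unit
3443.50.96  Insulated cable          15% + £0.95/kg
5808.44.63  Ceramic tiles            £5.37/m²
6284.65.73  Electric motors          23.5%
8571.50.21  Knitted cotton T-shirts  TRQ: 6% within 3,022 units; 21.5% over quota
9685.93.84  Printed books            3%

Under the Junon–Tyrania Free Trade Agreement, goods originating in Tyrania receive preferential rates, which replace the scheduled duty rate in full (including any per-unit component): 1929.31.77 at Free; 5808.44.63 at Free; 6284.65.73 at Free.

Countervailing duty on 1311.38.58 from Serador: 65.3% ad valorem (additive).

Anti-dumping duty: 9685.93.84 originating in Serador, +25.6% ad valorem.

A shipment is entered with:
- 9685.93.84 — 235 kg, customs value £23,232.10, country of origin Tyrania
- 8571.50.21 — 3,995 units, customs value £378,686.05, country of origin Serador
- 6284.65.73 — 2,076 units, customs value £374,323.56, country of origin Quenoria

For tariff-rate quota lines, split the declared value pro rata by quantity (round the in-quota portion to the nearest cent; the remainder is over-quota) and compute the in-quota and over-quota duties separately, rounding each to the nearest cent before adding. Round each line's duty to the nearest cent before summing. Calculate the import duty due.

Line 1 (9685.93.84, Tyrania, 235 kg, £23,232.10):
Base rate for 9685.93.84 is 3%.
Origin Tyrania is the FTA partner but 9685.93.84 is not on the preference list; base rate stands.
The additional-duty order on 9685.93.84 targets Serador, not Tyrania; it does not apply.
Duty = £23,232.10 × 3% = £696.96.
Line 2 (8571.50.21, Serador, 3,995 units, £378,686.05):
Code 8571.50.21 is under a tariff-rate quota (threshold 3,022 units). In-quota: 3,022 units at 6%; over-quota: 973 units at 21.5%.
Pro-rata value split: in-quota = £378,686.05 × 3,022/3,995 = £286,455.38; over-quota = £378,686.05 − £286,455.38 = £92,230.67.
In-quota duty = £286,455.38 × 6% = £17,187.32. Over-quota duty = £92,230.67 × 21.5% = £19,829.59.
Line duty = £17,187.32 + £19,829.59 = £37,016.91.
Line 3 (6284.65.73, Quenoria, 2,076 units, £374,323.56):
Base rate for 6284.65.73 is 23.5%.
6284.65.73 has an FTA preferential rate, but origin Quenoria is not Tyrania; base rate stands.
Duty = £374,323.56 × 23.5% = £87,966.04.
Total = £696.96 + £37,016.91 + £87,966.04 = £125,679.91.

£125,679.91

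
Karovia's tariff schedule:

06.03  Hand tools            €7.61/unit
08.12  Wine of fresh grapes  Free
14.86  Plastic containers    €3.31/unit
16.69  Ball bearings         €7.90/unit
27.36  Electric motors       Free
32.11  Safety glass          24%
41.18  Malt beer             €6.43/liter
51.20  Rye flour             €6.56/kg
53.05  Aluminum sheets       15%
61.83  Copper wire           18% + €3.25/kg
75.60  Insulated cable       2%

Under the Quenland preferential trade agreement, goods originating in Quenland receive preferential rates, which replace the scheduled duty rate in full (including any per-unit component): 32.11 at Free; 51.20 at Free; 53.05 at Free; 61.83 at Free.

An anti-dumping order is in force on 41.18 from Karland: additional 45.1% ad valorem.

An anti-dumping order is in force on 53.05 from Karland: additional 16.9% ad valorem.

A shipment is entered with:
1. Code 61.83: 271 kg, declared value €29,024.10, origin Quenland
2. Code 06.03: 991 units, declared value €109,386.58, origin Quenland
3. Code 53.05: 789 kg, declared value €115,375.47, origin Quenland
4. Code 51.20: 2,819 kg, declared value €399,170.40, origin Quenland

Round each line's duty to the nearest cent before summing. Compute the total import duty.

Line 1 (61.83, Quenland, 271 kg, €29,024.10):
Base rate for 61.83 is 18% + €3.25/kg.
Origin Quenland qualifies under the Karovia–Quenland agreement and 61.83 is covered: preferential rate Free applies instead.
Duty = €29,024.10 × 0% = €0.00.
Line 2 (06.03, Quenland, 991 units, €109,386.58):
Base rate for 06.03 is €7.61/unit.
Origin Quenland is the FTA partner but 06.03 is not on the preference list; base rate stands.
Duty = 991 × €7.61 = €7,541.51.
Line 3 (53.05, Quenland, 789 kg, €115,375.47):
Base rate for 53.05 is 15%.
Origin Quenland qualifies under the Karovia–Quenland agreement and 53.05 is covered: preferential rate Free applies instead.
The additional-duty order on 53.05 targets Karland, not Quenland; it does not apply.
Duty = €115,375.47 × 0% = €0.00.
Line 4 (51.20, Quenland, 2,819 kg, €399,170.40):
Base rate for 51.20 is €6.56/kg.
Origin Quenland qualifies under the Karovia–Quenland agreement and 51.20 is covered: preferential rate Free applies instead.
Duty = €399,170.40 × 0% = €0.00.
Total = €0.00 + €7,541.51 + €0.00 + €0.00 = €7,541.51.

€7,541.51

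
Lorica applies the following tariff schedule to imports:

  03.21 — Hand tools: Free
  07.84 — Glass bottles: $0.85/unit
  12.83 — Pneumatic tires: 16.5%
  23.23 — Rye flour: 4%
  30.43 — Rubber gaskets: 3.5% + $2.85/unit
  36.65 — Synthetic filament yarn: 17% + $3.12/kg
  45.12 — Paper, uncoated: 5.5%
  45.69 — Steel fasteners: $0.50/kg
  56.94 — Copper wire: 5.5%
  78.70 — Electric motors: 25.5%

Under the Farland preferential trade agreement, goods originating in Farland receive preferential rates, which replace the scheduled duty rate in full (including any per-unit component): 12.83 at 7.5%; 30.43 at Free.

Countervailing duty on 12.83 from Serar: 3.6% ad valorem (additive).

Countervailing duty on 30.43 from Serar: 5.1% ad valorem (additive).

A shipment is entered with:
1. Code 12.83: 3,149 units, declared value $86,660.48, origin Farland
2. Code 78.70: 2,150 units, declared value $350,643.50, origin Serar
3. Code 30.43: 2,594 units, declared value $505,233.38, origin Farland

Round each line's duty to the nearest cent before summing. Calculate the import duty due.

Line 1 (12.83, Farland, 3,149 units, $86,660.48):
Base rate for 12.83 is 16.5%.
Origin Farland qualifies under the Lorica–Farland agreement and 12.83 is covered: preferential rate 7.5% applies instead.
The additional-duty order on 12.83 targets Serar, not Farland; it does not apply.
Duty = $86,660.48 × 7.5% = $6,499.54.
Line 2 (78.70, Serar, 2,150 units, $350,643.50):
Base rate for 78.70 is 25.5%.
Duty = $350,643.50 × 25.5% = $89,414.09.
Line 3 (30.43, Farland, 2,594 units, $505,233.38):
Base rate for 30.43 is 3.5% + $2.85/unit.
Origin Farland qualifies under the Lorica–Farland agreement and 30.43 is covered: preferential rate Free applies instead.
The additional-duty order on 30.43 targets Serar, not Farland; it does not apply.
Duty = $505,233.38 × 0% = $0.00.
Total = $6,499.54 + $89,414.09 + $0.00 = $95,913.63.

$95,913.63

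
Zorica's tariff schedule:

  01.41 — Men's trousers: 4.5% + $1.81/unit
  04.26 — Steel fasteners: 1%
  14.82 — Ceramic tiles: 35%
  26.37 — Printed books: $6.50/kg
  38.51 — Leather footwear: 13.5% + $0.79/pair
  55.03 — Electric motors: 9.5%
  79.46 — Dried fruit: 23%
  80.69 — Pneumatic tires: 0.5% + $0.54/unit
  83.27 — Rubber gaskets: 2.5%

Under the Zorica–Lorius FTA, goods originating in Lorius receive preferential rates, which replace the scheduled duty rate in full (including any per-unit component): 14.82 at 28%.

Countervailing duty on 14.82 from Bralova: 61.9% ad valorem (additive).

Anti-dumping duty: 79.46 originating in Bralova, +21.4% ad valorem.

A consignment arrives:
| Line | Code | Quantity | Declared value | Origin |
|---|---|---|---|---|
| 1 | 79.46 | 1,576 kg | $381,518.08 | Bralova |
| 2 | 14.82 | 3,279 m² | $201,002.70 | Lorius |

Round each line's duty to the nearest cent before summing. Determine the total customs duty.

$225,674.79

Line 1 (79.46, Bralova, 1,576 kg, $381,518.08):
Base rate for 79.46 is 23%.
Additional duty on 79.46 from Bralova: +21.4%. Applied ad valorem rate: 23% + 21.4% = 44.4%.
Duty = $381,518.08 × 44.4% = $169,394.03.
Line 2 (14.82, Lorius, 3,279 m², $201,002.70):
Base rate for 14.82 is 35%.
Origin Lorius qualifies under the Zorica–Lorius agreement and 14.82 is covered: preferential rate 28% applies instead.
The additional-duty order on 14.82 targets Bralova, not Lorius; it does not apply.
Duty = $201,002.70 × 28% = $56,280.76.
Total = $169,394.03 + $56,280.76 = $225,674.79.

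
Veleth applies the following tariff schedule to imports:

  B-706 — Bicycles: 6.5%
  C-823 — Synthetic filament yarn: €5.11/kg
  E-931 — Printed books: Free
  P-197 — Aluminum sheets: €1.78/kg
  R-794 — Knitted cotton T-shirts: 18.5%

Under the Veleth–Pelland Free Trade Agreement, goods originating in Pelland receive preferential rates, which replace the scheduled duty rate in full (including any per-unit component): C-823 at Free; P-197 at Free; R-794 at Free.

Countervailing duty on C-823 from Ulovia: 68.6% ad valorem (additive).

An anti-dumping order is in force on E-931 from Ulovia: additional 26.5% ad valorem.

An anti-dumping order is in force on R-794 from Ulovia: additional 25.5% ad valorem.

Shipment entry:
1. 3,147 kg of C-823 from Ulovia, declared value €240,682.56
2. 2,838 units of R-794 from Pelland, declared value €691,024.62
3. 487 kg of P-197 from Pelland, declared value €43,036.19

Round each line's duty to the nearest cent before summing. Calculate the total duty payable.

€181,189.41

Line 1 (C-823, Ulovia, 3,147 kg, €240,682.56):
Base rate for C-823 is €5.11/kg.
C-823 has an FTA preferential rate, but origin Ulovia is not Pelland; base rate stands.
Additional duty on C-823 from Ulovia: +68.6% ad valorem. Applied ad valorem rate = 68.6%.
Duty = €240,682.56 × 68.6% + 3,147 × €5.11 = €181,189.41.
Line 2 (R-794, Pelland, 2,838 units, €691,024.62):
Base rate for R-794 is 18.5%.
Origin Pelland qualifies under the Veleth–Pelland agreement and R-794 is covered: preferential rate Free applies instead.
The additional-duty order on R-794 targets Ulovia, not Pelland; it does not apply.
Duty = €691,024.62 × 0% = €0.00.
Line 3 (P-197, Pelland, 487 kg, €43,036.19):
Base rate for P-197 is €1.78/kg.
Origin Pelland qualifies under the Veleth–Pelland agreement and P-197 is covered: preferential rate Free applies instead.
Duty = €43,036.19 × 0% = €0.00.
Total = €181,189.41 + €0.00 + €0.00 = €181,189.41.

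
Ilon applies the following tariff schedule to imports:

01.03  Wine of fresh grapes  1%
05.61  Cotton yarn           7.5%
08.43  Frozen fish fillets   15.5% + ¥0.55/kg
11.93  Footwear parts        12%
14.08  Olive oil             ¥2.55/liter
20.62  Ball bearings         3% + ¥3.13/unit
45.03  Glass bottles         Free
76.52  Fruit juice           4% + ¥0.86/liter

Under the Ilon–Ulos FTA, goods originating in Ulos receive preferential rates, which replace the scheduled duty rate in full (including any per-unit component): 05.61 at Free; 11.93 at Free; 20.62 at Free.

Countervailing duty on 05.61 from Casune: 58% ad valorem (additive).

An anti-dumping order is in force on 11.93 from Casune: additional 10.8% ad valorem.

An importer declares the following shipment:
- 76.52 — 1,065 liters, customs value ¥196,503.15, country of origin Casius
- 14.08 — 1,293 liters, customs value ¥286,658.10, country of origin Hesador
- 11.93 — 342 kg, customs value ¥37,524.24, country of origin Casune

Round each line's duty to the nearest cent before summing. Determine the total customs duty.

¥20,628.71

Line 1 (76.52, Casius, 1,065 liters, ¥196,503.15):
Base rate for 76.52 is 4% + ¥0.86/liter.
Duty = ¥196,503.15 × 4% + 1,065 × ¥0.86 = ¥8,776.03.
Line 2 (14.08, Hesador, 1,293 liters, ¥286,658.10):
Base rate for 14.08 is ¥2.55/liter.
Duty = 1,293 × ¥2.55 = ¥3,297.15.
Line 3 (11.93, Casune, 342 kg, ¥37,524.24):
Base rate for 11.93 is 12%.
11.93 has an FTA preferential rate, but origin Casune is not Ulos; base rate stands.
Additional duty on 11.93 from Casune: +10.8%. Applied ad valorem rate: 12% + 10.8% = 22.8%.
Duty = ¥37,524.24 × 22.8% = ¥8,555.53.
Total = ¥8,776.03 + ¥3,297.15 + ¥8,555.53 = ¥20,628.71.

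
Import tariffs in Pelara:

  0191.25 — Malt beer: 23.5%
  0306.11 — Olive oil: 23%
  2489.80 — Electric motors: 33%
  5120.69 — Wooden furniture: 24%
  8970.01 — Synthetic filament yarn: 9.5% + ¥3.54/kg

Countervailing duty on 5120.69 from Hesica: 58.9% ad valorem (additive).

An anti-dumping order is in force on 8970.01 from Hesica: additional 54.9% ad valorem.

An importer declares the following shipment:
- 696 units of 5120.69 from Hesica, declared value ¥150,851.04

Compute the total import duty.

¥125,055.51

Line 1 (5120.69, Hesica, 696 units, ¥150,851.04):
Base rate for 5120.69 is 24%.
Additional duty on 5120.69 from Hesica: +58.9%. Applied ad valorem rate: 24% + 58.9% = 82.9%.
Duty = ¥150,851.04 × 82.9% = ¥125,055.51.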